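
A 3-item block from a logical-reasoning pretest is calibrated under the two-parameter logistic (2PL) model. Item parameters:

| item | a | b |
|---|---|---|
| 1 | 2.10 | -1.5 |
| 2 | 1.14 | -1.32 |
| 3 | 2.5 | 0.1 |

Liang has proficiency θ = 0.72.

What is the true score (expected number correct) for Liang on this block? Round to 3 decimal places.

P(θ) = 1 / (1 + exp(−a(θ − b)))
P_1 = 1/(1+e^{-4.6620}) = 0.9906
P_2 = 1/(1+e^{-2.3256}) = 0.9110
P_3 = 1/(1+e^{-1.5500}) = 0.8249
E[score] = 0.9906 + 0.9110 + 0.8249 = 2.7265

2.727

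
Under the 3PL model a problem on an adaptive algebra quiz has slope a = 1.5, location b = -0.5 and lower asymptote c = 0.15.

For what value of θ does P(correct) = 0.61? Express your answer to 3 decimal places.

P(θ) = c + (1 − c) · 1 / (1 + exp(−a(θ − b)))
Remove guessing floor: (0.61 − 0.15)/(1 − 0.15) = 0.5412
logit = ln(0.5412/0.4588) = 0.1651
θ = b + logit/(a) = -0.5 + 0.1651/1.5000 = -0.3899

-0.390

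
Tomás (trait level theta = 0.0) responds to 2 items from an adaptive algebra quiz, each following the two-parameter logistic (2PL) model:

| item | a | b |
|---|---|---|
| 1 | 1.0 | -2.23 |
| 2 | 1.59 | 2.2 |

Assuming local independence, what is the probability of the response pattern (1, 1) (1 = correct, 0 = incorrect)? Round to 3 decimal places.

P(theta) = 1 / (1 + exp(−a(theta − b)))
P_1 = 1/(1+e^{-2.2300}) = 0.9029
P_2 = 1/(1+e^{3.4980}) = 0.0294
L = P_1 × P_2 = 0.9029 × 0.0294 = 0.02652

0.027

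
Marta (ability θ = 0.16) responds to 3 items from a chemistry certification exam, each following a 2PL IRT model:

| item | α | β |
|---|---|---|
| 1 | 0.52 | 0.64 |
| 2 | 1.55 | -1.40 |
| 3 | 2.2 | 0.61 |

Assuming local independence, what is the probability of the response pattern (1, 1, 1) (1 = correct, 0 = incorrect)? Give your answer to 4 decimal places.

0.1089

P(θ) = 1 / (1 + exp(−α(θ − β)))
P_1 = 1/(1+e^{0.2496}) = 0.4379
P_2 = 1/(1+e^{-2.4180}) = 0.9182
P_3 = 1/(1+e^{0.9900}) = 0.2709
L = P_1 × P_2 × P_3 = 0.4379 × 0.9182 × 0.2709 = 0.10893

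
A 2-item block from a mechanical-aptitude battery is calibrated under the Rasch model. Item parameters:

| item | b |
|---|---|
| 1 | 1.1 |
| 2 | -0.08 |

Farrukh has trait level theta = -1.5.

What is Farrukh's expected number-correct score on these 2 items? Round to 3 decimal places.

0.264

P(theta) = 1 / (1 + exp(−(theta − b)))
P_1 = 1/(1+e^{2.6000}) = 0.0691
P_2 = 1/(1+e^{1.4200}) = 0.1947
E[score] = 0.0691 + 0.1947 = 0.2638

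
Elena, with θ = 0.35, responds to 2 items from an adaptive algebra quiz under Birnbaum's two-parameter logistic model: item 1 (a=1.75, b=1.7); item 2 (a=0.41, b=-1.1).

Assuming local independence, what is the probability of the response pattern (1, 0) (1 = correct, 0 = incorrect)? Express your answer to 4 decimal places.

P(θ) = 1 / (1 + exp(−a(θ − b)))
P_1 = 1/(1+e^{2.3625}) = 0.0861
P_2 = 1/(1+e^{-0.5945}) = 0.6444
L = P_1 × (1−P_2) = 0.0861 × 0.3556 = 0.03061

0.0306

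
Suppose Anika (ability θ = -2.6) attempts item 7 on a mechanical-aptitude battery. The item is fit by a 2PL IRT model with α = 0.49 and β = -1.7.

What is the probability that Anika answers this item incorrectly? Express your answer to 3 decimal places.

0.608

P(θ) = 1 / (1 + exp(−α(θ − β)))
Exponent: 0.49 × (-2.6 − (-1.7)) = -0.4410
1/(1 + e^{0.4410}) = 0.3915
P(incorrect) = 1 − 0.3915 = 0.6085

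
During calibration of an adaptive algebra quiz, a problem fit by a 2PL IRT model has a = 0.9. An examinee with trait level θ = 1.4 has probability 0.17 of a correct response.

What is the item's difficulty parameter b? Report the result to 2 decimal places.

P(θ) = 1 / (1 + exp(−a(θ − b)))
logit(0.17) = ln(0.17/0.83) = -1.5856
b = θ − logit/(a) = 1.4 − (-1.5856)/0.9000 = 3.1618

3.16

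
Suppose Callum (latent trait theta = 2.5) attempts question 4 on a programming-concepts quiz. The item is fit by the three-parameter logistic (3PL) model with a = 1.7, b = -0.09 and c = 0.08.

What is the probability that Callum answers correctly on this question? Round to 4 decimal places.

P(theta) = c + (1 − c) · 1 / (1 + exp(−a(theta − b)))
Exponent: 1.7 × (2.5 − (-0.09)) = 4.4030
1/(1 + e^{-4.4030}) = 0.9879
P = 0.08 + 0.92 × 0.9879 = 0.9889

0.9889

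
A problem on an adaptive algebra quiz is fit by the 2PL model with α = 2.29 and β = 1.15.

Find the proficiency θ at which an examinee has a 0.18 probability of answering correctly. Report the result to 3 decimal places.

P(θ) = 1 / (1 + exp(−α(θ − β)))
logit = ln(0.1800/0.8200) = -1.5163
θ = β + logit/(α) = 1.15 + (-1.5163)/2.2900 = 0.4878

0.488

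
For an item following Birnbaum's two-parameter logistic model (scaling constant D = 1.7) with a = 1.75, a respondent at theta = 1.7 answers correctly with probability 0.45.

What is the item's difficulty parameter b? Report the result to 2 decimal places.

P(theta) = 1 / (1 + exp(−D·a(theta − b)))
logit(0.45) = ln(0.45/0.55) = -0.2007
b = theta − logit/(1.7·a) = 1.7 − (-0.2007)/2.9750 = 1.7675

1.77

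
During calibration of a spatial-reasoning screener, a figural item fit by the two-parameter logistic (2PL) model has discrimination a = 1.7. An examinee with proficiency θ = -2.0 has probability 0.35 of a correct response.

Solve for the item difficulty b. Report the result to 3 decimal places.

-1.636

P(θ) = 1 / (1 + exp(−a(θ − b)))
logit(0.35) = ln(0.35/0.65) = -0.6190
b = θ − logit/(a) = -2.0 − (-0.6190)/1.7000 = -1.6359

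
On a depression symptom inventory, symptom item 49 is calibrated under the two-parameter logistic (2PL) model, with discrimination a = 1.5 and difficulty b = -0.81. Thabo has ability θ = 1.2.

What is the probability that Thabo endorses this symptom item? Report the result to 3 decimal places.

P(θ) = 1 / (1 + exp(−a(θ − b)))
Exponent: 1.5 × (1.2 − (-0.81)) = 3.0150
1/(1 + e^{-3.0150}) = 0.9532

0.953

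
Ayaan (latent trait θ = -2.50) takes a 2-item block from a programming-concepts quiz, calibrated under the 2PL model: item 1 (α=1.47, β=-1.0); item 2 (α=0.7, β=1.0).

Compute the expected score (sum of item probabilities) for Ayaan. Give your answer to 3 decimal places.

P(θ) = 1 / (1 + exp(−α(θ − β)))
P_1 = 1/(1+e^{2.2050}) = 0.0993
P_2 = 1/(1+e^{2.4500}) = 0.0794
E[score] = 0.0993 + 0.0794 = 0.1787

0.179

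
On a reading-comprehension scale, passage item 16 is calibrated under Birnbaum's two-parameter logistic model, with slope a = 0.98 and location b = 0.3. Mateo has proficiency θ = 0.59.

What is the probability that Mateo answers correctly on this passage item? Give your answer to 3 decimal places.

P(θ) = 1 / (1 + exp(−a(θ − b)))
Exponent: 0.98 × (0.59 − 0.3) = 0.2842
1/(1 + e^{-0.2842}) = 0.5706

0.571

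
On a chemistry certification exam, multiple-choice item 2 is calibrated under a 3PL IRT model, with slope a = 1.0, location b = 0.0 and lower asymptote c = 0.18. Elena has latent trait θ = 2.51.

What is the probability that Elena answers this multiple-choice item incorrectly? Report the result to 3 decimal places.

P(θ) = c + (1 − c) · 1 / (1 + exp(−a(θ − b)))
Exponent: 1.0 × (2.51 − 0.0) = 2.5100
1/(1 + e^{-2.5100}) = 0.9248
P = 0.18 + 0.82 × 0.9248 = 0.9384
P(incorrect) = 1 − 0.9384 = 0.0616

0.062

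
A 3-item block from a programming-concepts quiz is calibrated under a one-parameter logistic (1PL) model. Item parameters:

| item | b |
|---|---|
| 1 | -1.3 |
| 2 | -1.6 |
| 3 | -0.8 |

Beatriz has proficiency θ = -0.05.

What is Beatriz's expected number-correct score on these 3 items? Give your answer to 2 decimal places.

2.28

P(θ) = 1 / (1 + exp(−(θ − b)))
P_1 = 1/(1+e^{-1.2500}) = 0.7773
P_2 = 1/(1+e^{-1.5500}) = 0.8249
P_3 = 1/(1+e^{-0.7500}) = 0.6792
E[score] = 0.7773 + 0.8249 + 0.6792 = 2.2814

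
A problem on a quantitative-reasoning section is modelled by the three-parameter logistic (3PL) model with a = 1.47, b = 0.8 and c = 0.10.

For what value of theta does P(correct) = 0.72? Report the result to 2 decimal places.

P(theta) = c + (1 − c) · 1 / (1 + exp(−a(theta − b)))
Remove guessing floor: (0.72 − 0.10)/(1 − 0.10) = 0.6889
logit = ln(0.6889/0.3111) = 0.7949
theta = b + logit/(a) = 0.8 + 0.7949/1.4700 = 1.3408

1.34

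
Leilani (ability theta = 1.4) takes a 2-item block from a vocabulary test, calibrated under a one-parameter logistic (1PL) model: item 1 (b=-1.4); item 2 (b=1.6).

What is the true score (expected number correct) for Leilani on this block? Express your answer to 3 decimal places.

P(theta) = 1 / (1 + exp(−(theta − b)))
P_1 = 1/(1+e^{-2.8000}) = 0.9427
P_2 = 1/(1+e^{0.2000}) = 0.4502
E[score] = 0.9427 + 0.4502 = 1.3928

1.393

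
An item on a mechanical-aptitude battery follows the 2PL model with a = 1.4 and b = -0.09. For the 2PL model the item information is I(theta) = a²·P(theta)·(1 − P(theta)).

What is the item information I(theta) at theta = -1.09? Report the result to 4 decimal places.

P = 1/(1+e^{1.4000}) = 0.1978
P(1−P) = 0.1978 × 0.8022 = 0.1587
I = a² × P(1−P) = 1.4² × 0.1587 = 0.31102

0.3110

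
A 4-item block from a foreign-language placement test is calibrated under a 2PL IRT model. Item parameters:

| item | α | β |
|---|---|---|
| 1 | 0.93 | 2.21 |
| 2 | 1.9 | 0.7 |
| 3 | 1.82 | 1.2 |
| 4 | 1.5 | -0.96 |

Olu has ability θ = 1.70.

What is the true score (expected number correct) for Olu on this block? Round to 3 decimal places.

2.948

P(θ) = 1 / (1 + exp(−α(θ − β)))
P_1 = 1/(1+e^{0.4743}) = 0.3836
P_2 = 1/(1+e^{-1.9000}) = 0.8699
P_3 = 1/(1+e^{-0.9100}) = 0.7130
P_4 = 1/(1+e^{-3.9900}) = 0.9818
E[score] = 0.3836 + 0.8699 + 0.7130 + 0.9818 = 2.9483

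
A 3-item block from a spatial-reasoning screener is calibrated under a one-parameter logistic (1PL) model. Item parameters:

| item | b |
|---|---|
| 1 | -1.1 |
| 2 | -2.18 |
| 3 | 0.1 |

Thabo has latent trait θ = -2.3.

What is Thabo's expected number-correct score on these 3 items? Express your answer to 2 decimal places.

0.78

P(θ) = 1 / (1 + exp(−(θ − b)))
P_1 = 1/(1+e^{1.2000}) = 0.2315
P_2 = 1/(1+e^{0.1200}) = 0.4700
P_3 = 1/(1+e^{2.4000}) = 0.0832
E[score] = 0.2315 + 0.4700 + 0.0832 = 0.7847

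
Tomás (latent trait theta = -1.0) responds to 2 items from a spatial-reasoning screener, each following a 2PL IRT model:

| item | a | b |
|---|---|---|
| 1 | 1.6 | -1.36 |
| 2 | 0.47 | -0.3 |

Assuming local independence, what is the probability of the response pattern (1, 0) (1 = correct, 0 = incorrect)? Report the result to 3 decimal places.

0.372

P(theta) = 1 / (1 + exp(−a(theta − b)))
P_1 = 1/(1+e^{-0.5760}) = 0.6401
P_2 = 1/(1+e^{0.3290}) = 0.4185
L = P_1 × (1−P_2) = 0.6401 × 0.5815 = 0.37226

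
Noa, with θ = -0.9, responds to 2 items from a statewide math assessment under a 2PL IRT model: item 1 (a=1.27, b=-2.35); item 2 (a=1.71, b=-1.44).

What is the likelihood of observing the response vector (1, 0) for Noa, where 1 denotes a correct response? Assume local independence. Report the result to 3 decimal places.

P(θ) = 1 / (1 + exp(−a(θ − b)))
P_1 = 1/(1+e^{-1.8415}) = 0.8631
P_2 = 1/(1+e^{-0.9234}) = 0.7157
L = P_1 × (1−P_2) = 0.8631 × 0.2843 = 0.24536

0.245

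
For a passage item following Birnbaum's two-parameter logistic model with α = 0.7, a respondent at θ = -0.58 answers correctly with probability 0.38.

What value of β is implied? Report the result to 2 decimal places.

0.12

P(θ) = 1 / (1 + exp(−α(θ − β)))
logit(0.38) = ln(0.38/0.62) = -0.4895
β = θ − logit/(α) = -0.58 − (-0.4895)/0.7000 = 0.1194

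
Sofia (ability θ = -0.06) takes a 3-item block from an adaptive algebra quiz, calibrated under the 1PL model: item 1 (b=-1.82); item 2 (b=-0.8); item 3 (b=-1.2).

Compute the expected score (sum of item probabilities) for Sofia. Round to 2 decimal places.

P(θ) = 1 / (1 + exp(−(θ − b)))
P_1 = 1/(1+e^{-1.7600}) = 0.8532
P_2 = 1/(1+e^{-0.7400}) = 0.6770
P_3 = 1/(1+e^{-1.1400}) = 0.7577
E[score] = 0.8532 + 0.6770 + 0.7577 = 2.2879

2.29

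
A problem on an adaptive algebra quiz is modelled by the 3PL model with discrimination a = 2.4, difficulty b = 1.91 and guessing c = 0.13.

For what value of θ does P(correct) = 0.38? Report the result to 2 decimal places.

1.53

P(θ) = c + (1 − c) · 1 / (1 + exp(−a(θ − b)))
Remove guessing floor: (0.38 − 0.13)/(1 − 0.13) = 0.2874
logit = ln(0.2874/0.7126) = -0.9083
θ = b + logit/(a) = 1.91 + (-0.9083)/2.4000 = 1.5316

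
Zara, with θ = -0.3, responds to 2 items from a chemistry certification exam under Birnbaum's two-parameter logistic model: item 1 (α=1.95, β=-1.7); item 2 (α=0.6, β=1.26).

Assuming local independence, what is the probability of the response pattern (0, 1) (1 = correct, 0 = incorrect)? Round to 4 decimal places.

P(θ) = 1 / (1 + exp(−α(θ − β)))
P_1 = 1/(1+e^{-2.7300}) = 0.9388
P_2 = 1/(1+e^{0.9360}) = 0.2817
L = (1−P_1) × P_2 = 0.0612 × 0.2817 = 0.01725

0.0172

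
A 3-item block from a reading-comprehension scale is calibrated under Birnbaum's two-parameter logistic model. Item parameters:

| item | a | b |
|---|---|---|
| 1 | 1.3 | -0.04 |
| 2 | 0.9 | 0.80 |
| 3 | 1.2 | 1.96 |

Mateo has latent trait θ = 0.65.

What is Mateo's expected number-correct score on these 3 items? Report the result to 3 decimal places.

1.349

P(θ) = 1 / (1 + exp(−a(θ − b)))
P_1 = 1/(1+e^{-0.8970}) = 0.7103
P_2 = 1/(1+e^{0.1350}) = 0.4663
P_3 = 1/(1+e^{1.5720}) = 0.1719
E[score] = 0.7103 + 0.4663 + 0.1719 = 1.3486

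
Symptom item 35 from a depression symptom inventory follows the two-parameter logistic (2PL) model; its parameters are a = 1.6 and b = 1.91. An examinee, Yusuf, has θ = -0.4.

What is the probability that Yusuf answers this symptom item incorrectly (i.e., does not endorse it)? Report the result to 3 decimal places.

0.976

P(θ) = 1 / (1 + exp(−a(θ − b)))
Exponent: 1.6 × (-0.4 − 1.91) = -3.6960
1/(1 + e^{3.6960}) = 0.0242
P(incorrect) = 1 − 0.0242 = 0.9758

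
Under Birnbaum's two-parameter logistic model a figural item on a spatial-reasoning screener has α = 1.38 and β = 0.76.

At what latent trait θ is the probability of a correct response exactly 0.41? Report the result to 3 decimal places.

P(θ) = 1 / (1 + exp(−α(θ − β)))
logit = ln(0.4100/0.5900) = -0.3640
θ = β + logit/(α) = 0.76 + (-0.3640)/1.3800 = 0.4963

0.496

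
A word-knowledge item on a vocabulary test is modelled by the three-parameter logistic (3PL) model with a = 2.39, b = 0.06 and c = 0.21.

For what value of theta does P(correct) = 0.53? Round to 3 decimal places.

P(theta) = c + (1 − c) · 1 / (1 + exp(−a(theta − b)))
Remove guessing floor: (0.53 − 0.21)/(1 − 0.21) = 0.4051
logit = ln(0.4051/0.5949) = -0.3844
theta = b + logit/(a) = 0.06 + (-0.3844)/2.3900 = -0.1008

-0.101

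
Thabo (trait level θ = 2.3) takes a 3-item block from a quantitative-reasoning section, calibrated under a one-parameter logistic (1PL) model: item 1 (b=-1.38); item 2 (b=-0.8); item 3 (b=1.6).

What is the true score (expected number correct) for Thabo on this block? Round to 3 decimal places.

P(θ) = 1 / (1 + exp(−(θ − b)))
P_1 = 1/(1+e^{-3.6800}) = 0.9754
P_2 = 1/(1+e^{-3.1000}) = 0.9569
P_3 = 1/(1+e^{-0.7000}) = 0.6682
E[score] = 0.9754 + 0.9569 + 0.6682 = 2.6005

2.600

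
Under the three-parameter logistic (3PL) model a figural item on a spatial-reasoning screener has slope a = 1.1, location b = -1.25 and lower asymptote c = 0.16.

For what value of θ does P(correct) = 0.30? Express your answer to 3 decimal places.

P(θ) = c + (1 − c) · 1 / (1 + exp(−a(θ − b)))
Remove guessing floor: (0.30 − 0.16)/(1 − 0.16) = 0.1667
logit = ln(0.1667/0.8333) = -1.6094
θ = b + logit/(a) = -1.25 + (-1.6094)/1.1000 = -2.7131

-2.713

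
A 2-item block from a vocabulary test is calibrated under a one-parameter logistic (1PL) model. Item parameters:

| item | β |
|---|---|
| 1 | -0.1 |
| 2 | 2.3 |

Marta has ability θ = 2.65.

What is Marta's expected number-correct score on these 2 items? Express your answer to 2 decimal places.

P(θ) = 1 / (1 + exp(−(θ − β)))
P_1 = 1/(1+e^{-2.7500}) = 0.9399
P_2 = 1/(1+e^{-0.3500}) = 0.5866
E[score] = 0.9399 + 0.5866 = 1.5265

1.53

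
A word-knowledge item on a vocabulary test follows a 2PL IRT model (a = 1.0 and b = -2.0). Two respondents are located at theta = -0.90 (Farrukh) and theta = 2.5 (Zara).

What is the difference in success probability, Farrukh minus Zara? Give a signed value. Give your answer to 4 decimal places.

P(theta) = 1 / (1 + exp(−a(theta − b)))
P(Farrukh) = 0.7503  [exponent 1.1000]
P(Zara) = 0.9890  [exponent 4.5000]
Difference = 0.7503 − 0.9890 = -0.2388

-0.2388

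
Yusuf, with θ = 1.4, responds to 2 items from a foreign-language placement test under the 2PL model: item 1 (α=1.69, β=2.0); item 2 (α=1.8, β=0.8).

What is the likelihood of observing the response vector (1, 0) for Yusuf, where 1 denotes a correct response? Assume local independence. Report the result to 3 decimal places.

P(θ) = 1 / (1 + exp(−α(θ − β)))
P_1 = 1/(1+e^{1.0140}) = 0.2662
P_2 = 1/(1+e^{-1.0800}) = 0.7465
L = P_1 × (1−P_2) = 0.2662 × 0.2535 = 0.06748

0.067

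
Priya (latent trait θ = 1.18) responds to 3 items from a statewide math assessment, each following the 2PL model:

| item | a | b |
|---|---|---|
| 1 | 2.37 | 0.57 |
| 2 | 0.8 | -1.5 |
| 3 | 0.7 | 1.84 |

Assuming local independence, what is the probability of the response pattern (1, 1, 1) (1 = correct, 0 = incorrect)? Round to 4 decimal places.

0.2800

P(θ) = 1 / (1 + exp(−a(θ − b)))
P_1 = 1/(1+e^{-1.4457}) = 0.8093
P_2 = 1/(1+e^{-2.1440}) = 0.8951
P_3 = 1/(1+e^{0.4620}) = 0.3865
L = P_1 × P_2 × P_3 = 0.8093 × 0.8951 × 0.3865 = 0.28001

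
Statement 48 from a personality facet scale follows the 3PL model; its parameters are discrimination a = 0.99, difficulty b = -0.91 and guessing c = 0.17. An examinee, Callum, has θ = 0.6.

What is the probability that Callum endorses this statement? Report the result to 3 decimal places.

0.848

P(θ) = c + (1 − c) · 1 / (1 + exp(−a(θ − b)))
Exponent: 0.99 × (0.6 − (-0.91)) = 1.4949
1/(1 + e^{-1.4949}) = 0.8168
P = 0.17 + 0.83 × 0.8168 = 0.8480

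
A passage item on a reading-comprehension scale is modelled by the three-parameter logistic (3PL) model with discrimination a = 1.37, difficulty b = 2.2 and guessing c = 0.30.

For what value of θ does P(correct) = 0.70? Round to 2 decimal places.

P(θ) = c + (1 − c) · 1 / (1 + exp(−a(θ − b)))
Remove guessing floor: (0.70 − 0.30)/(1 − 0.30) = 0.5714
logit = ln(0.5714/0.4286) = 0.2877
θ = b + logit/(a) = 2.2 + 0.2877/1.3700 = 2.4100

2.41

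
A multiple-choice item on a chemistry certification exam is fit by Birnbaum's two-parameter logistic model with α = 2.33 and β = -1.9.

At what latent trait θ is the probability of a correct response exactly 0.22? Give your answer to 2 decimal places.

P(θ) = 1 / (1 + exp(−α(θ − β)))
logit = ln(0.2200/0.7800) = -1.2657
θ = β + logit/(α) = -1.9 + (-1.2657)/2.3300 = -2.4432

-2.44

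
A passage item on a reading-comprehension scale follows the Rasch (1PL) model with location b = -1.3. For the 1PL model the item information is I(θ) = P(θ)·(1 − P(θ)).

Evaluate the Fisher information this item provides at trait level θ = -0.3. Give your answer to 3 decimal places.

0.197

P = 1/(1+e^{-1.0000}) = 0.7311
P(1−P) = 0.7311 × 0.2689 = 0.1966
I = P(1−P) = 0.19661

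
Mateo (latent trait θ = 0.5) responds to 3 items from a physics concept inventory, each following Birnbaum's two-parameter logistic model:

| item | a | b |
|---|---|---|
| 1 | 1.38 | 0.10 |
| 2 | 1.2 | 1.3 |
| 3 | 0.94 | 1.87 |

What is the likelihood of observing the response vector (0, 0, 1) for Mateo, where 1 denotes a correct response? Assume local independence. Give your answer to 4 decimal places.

0.0571

P(θ) = 1 / (1 + exp(−a(θ − b)))
P_1 = 1/(1+e^{-0.5520}) = 0.6346
P_2 = 1/(1+e^{0.9600}) = 0.2769
P_3 = 1/(1+e^{1.2878}) = 0.2162
L = (1−P_1) × (1−P_2) × P_3 = 0.3654 × 0.7231 × 0.2162 = 0.05713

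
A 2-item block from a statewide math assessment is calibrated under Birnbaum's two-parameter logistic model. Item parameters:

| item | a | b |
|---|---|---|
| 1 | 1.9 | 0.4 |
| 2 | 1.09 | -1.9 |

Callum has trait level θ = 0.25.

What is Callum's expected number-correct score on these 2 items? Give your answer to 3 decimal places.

P(θ) = 1 / (1 + exp(−a(θ − b)))
P_1 = 1/(1+e^{0.2850}) = 0.4292
P_2 = 1/(1+e^{-2.3435}) = 0.9124
E[score] = 0.4292 + 0.9124 = 1.3416

1.342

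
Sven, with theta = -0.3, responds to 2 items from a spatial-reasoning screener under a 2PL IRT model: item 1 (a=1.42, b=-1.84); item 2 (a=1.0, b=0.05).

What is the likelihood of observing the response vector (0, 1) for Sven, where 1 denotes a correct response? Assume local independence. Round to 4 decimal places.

0.0417

P(theta) = 1 / (1 + exp(−a(theta − b)))
P_1 = 1/(1+e^{-2.1868}) = 0.8991
P_2 = 1/(1+e^{0.3500}) = 0.4134
L = (1−P_1) × P_2 = 0.1009 × 0.4134 = 0.04173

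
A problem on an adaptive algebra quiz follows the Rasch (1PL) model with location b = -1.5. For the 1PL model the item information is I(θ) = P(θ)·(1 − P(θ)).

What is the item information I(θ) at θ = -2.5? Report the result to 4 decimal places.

P = 1/(1+e^{1.0000}) = 0.2689
P(1−P) = 0.2689 × 0.7311 = 0.1966
I = P(1−P) = 0.19661

0.1966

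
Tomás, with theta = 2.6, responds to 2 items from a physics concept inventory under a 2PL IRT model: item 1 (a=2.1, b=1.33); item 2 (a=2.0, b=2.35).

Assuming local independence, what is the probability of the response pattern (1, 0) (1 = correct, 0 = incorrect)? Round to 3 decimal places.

P(theta) = 1 / (1 + exp(−a(theta − b)))
P_1 = 1/(1+e^{-2.6670}) = 0.9351
P_2 = 1/(1+e^{-0.5000}) = 0.6225
L = P_1 × (1−P_2) = 0.9351 × 0.3775 = 0.35302

0.353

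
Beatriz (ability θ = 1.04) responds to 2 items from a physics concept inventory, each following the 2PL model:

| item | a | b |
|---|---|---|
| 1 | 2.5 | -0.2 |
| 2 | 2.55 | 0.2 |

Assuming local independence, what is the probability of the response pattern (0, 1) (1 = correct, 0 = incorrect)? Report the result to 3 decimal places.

0.039

P(θ) = 1 / (1 + exp(−a(θ − b)))
P_1 = 1/(1+e^{-3.1000}) = 0.9569
P_2 = 1/(1+e^{-2.1420}) = 0.8949
L = (1−P_1) × P_2 = 0.0431 × 0.8949 = 0.03858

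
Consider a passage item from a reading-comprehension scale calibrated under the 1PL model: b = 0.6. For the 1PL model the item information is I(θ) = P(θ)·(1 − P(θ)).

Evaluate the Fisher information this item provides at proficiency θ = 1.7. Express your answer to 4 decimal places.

0.1874

P = 1/(1+e^{-1.1000}) = 0.7503
P(1−P) = 0.7503 × 0.2497 = 0.1874
I = P(1−P) = 0.18737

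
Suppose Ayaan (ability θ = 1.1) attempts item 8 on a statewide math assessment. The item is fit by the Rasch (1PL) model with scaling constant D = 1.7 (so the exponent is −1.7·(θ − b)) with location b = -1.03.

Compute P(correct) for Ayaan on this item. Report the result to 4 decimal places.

0.9739

P(θ) = 1 / (1 + exp(−D·(θ − b)))
Exponent: 1.7 × (1.1 − (-1.03)) = 3.6210
1/(1 + e^{-3.6210}) = 0.9739
P = 0.9739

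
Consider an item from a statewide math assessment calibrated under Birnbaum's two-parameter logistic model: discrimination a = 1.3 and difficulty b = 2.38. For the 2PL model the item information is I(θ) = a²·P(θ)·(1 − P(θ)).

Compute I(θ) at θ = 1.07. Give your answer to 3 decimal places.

0.220

P = 1/(1+e^{1.7030}) = 0.1541
P(1−P) = 0.1541 × 0.8459 = 0.1303
I = a² × P(1−P) = 1.3² × 0.1303 = 0.22027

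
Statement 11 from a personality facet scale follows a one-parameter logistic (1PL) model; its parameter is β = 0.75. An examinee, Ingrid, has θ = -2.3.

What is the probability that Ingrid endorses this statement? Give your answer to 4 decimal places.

P(θ) = 1 / (1 + exp(−(θ − β)))
Exponent: (-2.3 − 0.75) = -3.0500
1/(1 + e^{3.0500}) = 0.0452
P = 0.0452

0.0452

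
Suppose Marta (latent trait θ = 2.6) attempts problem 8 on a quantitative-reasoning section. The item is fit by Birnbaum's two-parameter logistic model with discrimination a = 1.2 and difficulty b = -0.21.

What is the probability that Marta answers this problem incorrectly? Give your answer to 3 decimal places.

0.033

P(θ) = 1 / (1 + exp(−a(θ − b)))
Exponent: 1.2 × (2.6 − (-0.21)) = 3.3720
1/(1 + e^{-3.3720}) = 0.9668
P(incorrect) = 1 − 0.9668 = 0.0332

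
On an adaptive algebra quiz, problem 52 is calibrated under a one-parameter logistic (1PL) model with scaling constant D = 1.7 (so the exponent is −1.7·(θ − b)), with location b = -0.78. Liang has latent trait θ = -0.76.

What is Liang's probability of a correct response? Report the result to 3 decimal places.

P(θ) = 1 / (1 + exp(−D·(θ − b)))
Exponent: 1.7 × (-0.76 − (-0.78)) = 0.0340
1/(1 + e^{-0.0340}) = 0.5085
P = 0.5085

0.508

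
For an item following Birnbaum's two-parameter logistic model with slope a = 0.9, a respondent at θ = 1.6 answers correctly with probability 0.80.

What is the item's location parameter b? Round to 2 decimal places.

P(θ) = 1 / (1 + exp(−a(θ − b)))
logit(0.80) = ln(0.80/0.20) = 1.3863
b = θ − logit/(a) = 1.6 − 1.3863/0.9000 = 0.0597

0.06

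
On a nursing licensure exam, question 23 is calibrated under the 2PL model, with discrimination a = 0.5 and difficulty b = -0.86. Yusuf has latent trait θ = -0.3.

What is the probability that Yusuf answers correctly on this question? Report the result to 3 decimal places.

0.570

P(θ) = 1 / (1 + exp(−a(θ − b)))
Exponent: 0.5 × (-0.3 − (-0.86)) = 0.2800
1/(1 + e^{-0.2800}) = 0.5695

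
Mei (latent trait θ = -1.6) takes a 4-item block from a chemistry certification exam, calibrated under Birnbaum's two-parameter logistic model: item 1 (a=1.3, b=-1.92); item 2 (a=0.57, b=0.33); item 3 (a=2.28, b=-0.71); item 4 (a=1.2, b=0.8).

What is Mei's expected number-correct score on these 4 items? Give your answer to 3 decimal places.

1.022

P(θ) = 1 / (1 + exp(−a(θ − b)))
P_1 = 1/(1+e^{-0.4160}) = 0.6025
P_2 = 1/(1+e^{1.1001}) = 0.2497
P_3 = 1/(1+e^{2.0292}) = 0.1162
P_4 = 1/(1+e^{2.8800}) = 0.0532
E[score] = 0.6025 + 0.2497 + 0.1162 + 0.0532 = 1.0216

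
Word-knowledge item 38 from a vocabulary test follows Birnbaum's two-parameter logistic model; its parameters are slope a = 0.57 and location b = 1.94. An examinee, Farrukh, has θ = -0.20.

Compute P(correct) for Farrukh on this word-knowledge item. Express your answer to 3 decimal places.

0.228

P(θ) = 1 / (1 + exp(−a(θ − b)))
Exponent: 0.57 × (-0.20 − 1.94) = -1.2198
1/(1 + e^{1.2198}) = 0.2280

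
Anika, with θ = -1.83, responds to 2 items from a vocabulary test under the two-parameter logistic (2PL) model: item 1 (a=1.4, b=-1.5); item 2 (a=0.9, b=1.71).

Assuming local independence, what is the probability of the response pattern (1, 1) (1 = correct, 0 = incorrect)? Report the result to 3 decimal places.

0.015

P(θ) = 1 / (1 + exp(−a(θ − b)))
P_1 = 1/(1+e^{0.4620}) = 0.3865
P_2 = 1/(1+e^{3.1860}) = 0.0397
L = P_1 × P_2 = 0.3865 × 0.0397 = 0.01534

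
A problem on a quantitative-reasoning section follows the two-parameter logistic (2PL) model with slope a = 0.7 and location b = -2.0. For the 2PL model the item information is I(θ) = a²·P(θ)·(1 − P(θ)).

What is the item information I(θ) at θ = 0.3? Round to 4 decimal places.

0.0680

P = 1/(1+e^{-1.6100}) = 0.8334
P(1−P) = 0.8334 × 0.1666 = 0.1388
I = a² × P(1−P) = 0.7² × 0.1388 = 0.06803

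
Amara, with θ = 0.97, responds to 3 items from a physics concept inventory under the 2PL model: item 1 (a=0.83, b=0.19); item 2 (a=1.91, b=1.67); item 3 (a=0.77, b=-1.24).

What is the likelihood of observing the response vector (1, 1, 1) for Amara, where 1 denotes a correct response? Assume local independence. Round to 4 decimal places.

P(θ) = 1 / (1 + exp(−a(θ − b)))
P_1 = 1/(1+e^{-0.6474}) = 0.6564
P_2 = 1/(1+e^{1.3370}) = 0.2080
P_3 = 1/(1+e^{-1.7017}) = 0.8458
L = P_1 × P_2 × P_3 = 0.6564 × 0.2080 × 0.8458 = 0.11548

0.1155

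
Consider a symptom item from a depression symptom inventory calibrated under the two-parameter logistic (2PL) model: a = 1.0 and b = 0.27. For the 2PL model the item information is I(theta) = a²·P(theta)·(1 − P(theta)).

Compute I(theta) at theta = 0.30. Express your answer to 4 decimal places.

0.2499

P = 1/(1+e^{-0.0300}) = 0.5075
P(1−P) = 0.5075 × 0.4925 = 0.2499
I = a² × P(1−P) = 1.0² × 0.2499 = 0.24994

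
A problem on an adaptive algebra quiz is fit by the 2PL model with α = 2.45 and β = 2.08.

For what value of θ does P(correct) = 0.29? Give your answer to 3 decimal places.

1.715

P(θ) = 1 / (1 + exp(−α(θ − β)))
logit = ln(0.2900/0.7100) = -0.8954
θ = β + logit/(α) = 2.08 + (-0.8954)/2.4500 = 1.7145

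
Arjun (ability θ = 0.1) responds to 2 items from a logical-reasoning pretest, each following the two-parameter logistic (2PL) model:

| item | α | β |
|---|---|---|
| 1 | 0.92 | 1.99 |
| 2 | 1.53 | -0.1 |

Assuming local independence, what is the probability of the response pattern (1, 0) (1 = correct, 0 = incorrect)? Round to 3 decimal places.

0.063

P(θ) = 1 / (1 + exp(−α(θ − β)))
P_1 = 1/(1+e^{1.7388}) = 0.1495
P_2 = 1/(1+e^{-0.3060}) = 0.5759
L = P_1 × (1−P_2) = 0.1495 × 0.4241 = 0.06339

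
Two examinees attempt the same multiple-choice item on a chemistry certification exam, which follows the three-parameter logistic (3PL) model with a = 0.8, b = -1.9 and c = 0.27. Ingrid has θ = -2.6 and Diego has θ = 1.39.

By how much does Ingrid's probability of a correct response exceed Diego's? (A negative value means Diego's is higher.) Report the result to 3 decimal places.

-0.416

P(θ) = c + (1 − c) · 1 / (1 + exp(−a(θ − b)))
P(Ingrid) = 0.5354  [exponent -0.5600]
P(Diego) = 0.9510  [exponent 2.6320]
Difference = 0.5354 − 0.9510 = -0.4156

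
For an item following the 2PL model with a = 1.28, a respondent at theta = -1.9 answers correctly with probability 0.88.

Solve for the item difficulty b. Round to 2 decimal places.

P(theta) = 1 / (1 + exp(−a(theta − b)))
logit(0.88) = ln(0.88/0.12) = 1.9924
b = theta − logit/(a) = -1.9 − 1.9924/1.2800 = -3.4566

-3.46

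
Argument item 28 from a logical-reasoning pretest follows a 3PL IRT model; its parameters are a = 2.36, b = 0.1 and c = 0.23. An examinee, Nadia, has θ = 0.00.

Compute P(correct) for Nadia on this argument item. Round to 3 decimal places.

P(θ) = c + (1 − c) · 1 / (1 + exp(−a(θ − b)))
Exponent: 2.36 × (0.00 − 0.1) = -0.2360
1/(1 + e^{0.2360}) = 0.4413
P = 0.23 + 0.77 × 0.4413 = 0.5698

0.570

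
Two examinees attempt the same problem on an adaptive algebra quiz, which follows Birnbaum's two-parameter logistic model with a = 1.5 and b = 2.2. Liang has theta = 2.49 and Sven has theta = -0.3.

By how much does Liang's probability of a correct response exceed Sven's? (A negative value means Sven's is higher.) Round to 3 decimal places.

P(theta) = 1 / (1 + exp(−a(theta − b)))
P(Liang) = 0.6071  [exponent 0.4350]
P(Sven) = 0.0230  [exponent -3.7500]
Difference = 0.6071 − 0.0230 = 0.5841

0.584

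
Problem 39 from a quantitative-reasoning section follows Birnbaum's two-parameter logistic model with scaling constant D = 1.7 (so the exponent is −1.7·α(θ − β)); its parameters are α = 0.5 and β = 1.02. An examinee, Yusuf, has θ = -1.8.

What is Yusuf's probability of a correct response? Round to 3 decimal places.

0.083

P(θ) = 1 / (1 + exp(−D·α(θ − β)))
Exponent: 1.7 × 0.5 × (-1.8 − 1.02) = -2.3970
1/(1 + e^{2.3970}) = 0.0834
P = 0.0834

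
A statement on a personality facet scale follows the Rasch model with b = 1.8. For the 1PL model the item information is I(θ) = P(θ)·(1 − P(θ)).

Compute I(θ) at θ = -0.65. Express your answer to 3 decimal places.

P = 1/(1+e^{2.4500}) = 0.0794
P(1−P) = 0.0794 × 0.9206 = 0.0731
I = P(1−P) = 0.07313

0.073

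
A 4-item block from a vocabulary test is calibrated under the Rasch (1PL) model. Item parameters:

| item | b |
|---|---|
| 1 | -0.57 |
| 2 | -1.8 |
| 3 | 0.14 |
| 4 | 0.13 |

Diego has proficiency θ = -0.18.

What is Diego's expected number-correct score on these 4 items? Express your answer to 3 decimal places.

P(θ) = 1 / (1 + exp(−(θ − b)))
P_1 = 1/(1+e^{-0.3900}) = 0.5963
P_2 = 1/(1+e^{-1.6200}) = 0.8348
P_3 = 1/(1+e^{0.3200}) = 0.4207
P_4 = 1/(1+e^{0.3100}) = 0.4231
E[score] = 0.5963 + 0.8348 + 0.4207 + 0.4231 = 2.2749

2.275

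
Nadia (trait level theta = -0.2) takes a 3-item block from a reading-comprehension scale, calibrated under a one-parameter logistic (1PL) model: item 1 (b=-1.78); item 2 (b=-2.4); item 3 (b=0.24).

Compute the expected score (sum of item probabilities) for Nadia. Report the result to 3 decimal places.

2.121

P(theta) = 1 / (1 + exp(−(theta − b)))
P_1 = 1/(1+e^{-1.5800}) = 0.8292
P_2 = 1/(1+e^{-2.2000}) = 0.9002
P_3 = 1/(1+e^{0.4400}) = 0.3917
E[score] = 0.8292 + 0.9002 + 0.3917 = 2.1212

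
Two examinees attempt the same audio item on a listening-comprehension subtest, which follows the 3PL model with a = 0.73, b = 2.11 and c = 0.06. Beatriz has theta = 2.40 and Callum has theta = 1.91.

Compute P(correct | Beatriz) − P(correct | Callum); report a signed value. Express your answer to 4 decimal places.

P(theta) = c + (1 − c) · 1 / (1 + exp(−a(theta − b)))
P(Beatriz) = 0.5796  [exponent 0.2117]
P(Callum) = 0.4958  [exponent -0.1460]
Difference = 0.5796 − 0.4958 = 0.0838

0.0838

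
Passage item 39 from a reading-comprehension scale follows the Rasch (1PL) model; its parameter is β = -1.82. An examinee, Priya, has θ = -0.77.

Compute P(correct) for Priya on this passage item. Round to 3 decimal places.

0.741

P(θ) = 1 / (1 + exp(−(θ − β)))
Exponent: (-0.77 − (-1.82)) = 1.0500
1/(1 + e^{-1.0500}) = 0.7408
P = 0.7408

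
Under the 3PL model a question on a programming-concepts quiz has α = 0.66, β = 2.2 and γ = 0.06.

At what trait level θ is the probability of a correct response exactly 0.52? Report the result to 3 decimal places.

P(θ) = γ + (1 − γ) · 1 / (1 + exp(−α(θ − β)))
Remove guessing floor: (0.52 − 0.06)/(1 − 0.06) = 0.4894
logit = ln(0.4894/0.5106) = -0.0426
θ = β + logit/(α) = 2.2 + (-0.0426)/0.6600 = 2.1355

2.136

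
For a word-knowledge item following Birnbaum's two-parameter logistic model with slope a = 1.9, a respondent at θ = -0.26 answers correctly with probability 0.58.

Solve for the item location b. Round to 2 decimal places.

P(θ) = 1 / (1 + exp(−a(θ − b)))
logit(0.58) = ln(0.58/0.42) = 0.3228
b = θ − logit/(a) = -0.26 − 0.3228/1.9000 = -0.4299

-0.43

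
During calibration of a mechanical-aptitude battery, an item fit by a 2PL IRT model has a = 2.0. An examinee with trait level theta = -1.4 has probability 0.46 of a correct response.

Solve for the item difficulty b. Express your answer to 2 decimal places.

-1.32

P(theta) = 1 / (1 + exp(−a(theta − b)))
logit(0.46) = ln(0.46/0.54) = -0.1603
b = theta − logit/(a) = -1.4 − (-0.1603)/2.0000 = -1.3198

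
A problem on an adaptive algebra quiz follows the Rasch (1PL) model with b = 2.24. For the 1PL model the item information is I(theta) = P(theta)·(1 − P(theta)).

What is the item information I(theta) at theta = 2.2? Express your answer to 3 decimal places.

P = 1/(1+e^{0.0400}) = 0.4900
P(1−P) = 0.4900 × 0.5100 = 0.2499
I = P(1−P) = 0.24990

0.250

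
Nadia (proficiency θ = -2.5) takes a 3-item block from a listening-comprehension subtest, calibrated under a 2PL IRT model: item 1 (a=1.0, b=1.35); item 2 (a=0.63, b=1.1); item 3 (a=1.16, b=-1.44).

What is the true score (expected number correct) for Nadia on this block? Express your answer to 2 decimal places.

P(θ) = 1 / (1 + exp(−a(θ − b)))
P_1 = 1/(1+e^{3.8500}) = 0.0208
P_2 = 1/(1+e^{2.2680}) = 0.0938
P_3 = 1/(1+e^{1.2296}) = 0.2263
E[score] = 0.0208 + 0.0938 + 0.2263 = 0.3409

0.34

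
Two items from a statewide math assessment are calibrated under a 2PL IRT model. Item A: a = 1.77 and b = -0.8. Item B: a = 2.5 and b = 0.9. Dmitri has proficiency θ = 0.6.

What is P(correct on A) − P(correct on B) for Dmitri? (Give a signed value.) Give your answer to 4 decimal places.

P(θ) = 1 / (1 + exp(−a(θ − b)))
P_A = 0.9226
P_B = 0.3208
P_A − P_B = 0.6018

0.6018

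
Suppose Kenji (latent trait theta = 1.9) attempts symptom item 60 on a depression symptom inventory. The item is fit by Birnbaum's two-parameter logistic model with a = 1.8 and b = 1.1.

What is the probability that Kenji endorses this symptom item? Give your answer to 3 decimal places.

P(theta) = 1 / (1 + exp(−a(theta − b)))
Exponent: 1.8 × (1.9 − 1.1) = 1.4400
1/(1 + e^{-1.4400}) = 0.8085

0.808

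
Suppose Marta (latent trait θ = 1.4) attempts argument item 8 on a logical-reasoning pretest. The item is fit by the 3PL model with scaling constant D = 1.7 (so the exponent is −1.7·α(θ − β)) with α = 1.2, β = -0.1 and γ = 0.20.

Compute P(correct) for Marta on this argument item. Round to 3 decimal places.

0.964

P(θ) = γ + (1 − γ) · 1 / (1 + exp(−D·α(θ − β)))
Exponent: 1.7 × 1.2 × (1.4 − (-0.1)) = 3.0600
1/(1 + e^{-3.0600}) = 0.9552
P = 0.20 + 0.80 × 0.9552 = 0.9642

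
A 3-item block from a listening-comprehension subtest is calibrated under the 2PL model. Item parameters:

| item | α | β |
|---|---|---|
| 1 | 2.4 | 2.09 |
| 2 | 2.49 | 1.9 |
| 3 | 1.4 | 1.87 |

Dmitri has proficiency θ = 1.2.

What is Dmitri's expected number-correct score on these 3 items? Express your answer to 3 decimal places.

0.536

P(θ) = 1 / (1 + exp(−α(θ − β)))
P_1 = 1/(1+e^{2.1360}) = 0.1056
P_2 = 1/(1+e^{1.7430}) = 0.1489
P_3 = 1/(1+e^{0.9380}) = 0.2813
E[score] = 0.1056 + 0.1489 + 0.2813 = 0.5359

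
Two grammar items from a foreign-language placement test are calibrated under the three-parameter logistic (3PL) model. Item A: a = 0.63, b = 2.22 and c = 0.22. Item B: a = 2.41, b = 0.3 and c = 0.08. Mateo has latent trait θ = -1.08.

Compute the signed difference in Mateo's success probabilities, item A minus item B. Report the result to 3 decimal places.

P(θ) = c + (1 − c) · 1 / (1 + exp(−a(θ − b)))
P_A = 0.3067
P_B = 0.1119
P_A − P_B = 0.1948

0.195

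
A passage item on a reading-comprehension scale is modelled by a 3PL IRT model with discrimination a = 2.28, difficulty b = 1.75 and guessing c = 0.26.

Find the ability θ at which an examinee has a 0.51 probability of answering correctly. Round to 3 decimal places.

1.455

P(θ) = c + (1 − c) · 1 / (1 + exp(−a(θ − b)))
Remove guessing floor: (0.51 − 0.26)/(1 − 0.26) = 0.3378
logit = ln(0.3378/0.6622) = -0.6729
θ = b + logit/(a) = 1.75 + (-0.6729)/2.2800 = 1.4548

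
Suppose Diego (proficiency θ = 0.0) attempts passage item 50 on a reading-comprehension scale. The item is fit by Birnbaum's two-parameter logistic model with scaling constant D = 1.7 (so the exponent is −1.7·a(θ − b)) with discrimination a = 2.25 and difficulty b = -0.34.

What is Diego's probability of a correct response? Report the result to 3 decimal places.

P(θ) = 1 / (1 + exp(−D·a(θ − b)))
Exponent: 1.7 × 2.25 × (0.0 − (-0.34)) = 1.3005
1/(1 + e^{-1.3005}) = 0.7859
P = 0.7859

0.786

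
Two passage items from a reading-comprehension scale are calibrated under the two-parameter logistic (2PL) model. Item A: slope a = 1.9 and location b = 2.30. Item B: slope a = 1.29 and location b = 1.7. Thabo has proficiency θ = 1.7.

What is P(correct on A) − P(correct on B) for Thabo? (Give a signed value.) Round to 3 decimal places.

-0.258

P(θ) = 1 / (1 + exp(−a(θ − b)))
P_A = 0.2423
P_B = 0.5000
P_A − P_B = -0.2577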